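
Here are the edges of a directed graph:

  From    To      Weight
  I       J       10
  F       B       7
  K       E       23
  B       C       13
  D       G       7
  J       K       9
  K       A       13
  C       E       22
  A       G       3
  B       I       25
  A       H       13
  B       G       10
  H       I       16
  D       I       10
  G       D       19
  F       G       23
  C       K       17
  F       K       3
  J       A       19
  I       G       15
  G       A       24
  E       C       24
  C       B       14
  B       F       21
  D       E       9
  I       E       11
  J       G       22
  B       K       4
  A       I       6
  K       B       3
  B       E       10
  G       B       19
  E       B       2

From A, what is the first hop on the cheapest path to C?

Compare a few routes:
A–I–J–K–B–C: 6+10+9+3+13 = 41
A–G–B–C: 3+19+13 = 35
A–I–E–B–C: 6+11+2+13 = 32
A–I–E–C: 6+11+24 = 41
Cheapest is A–I–E–B–C at 32.
So from A the first move is to I.

I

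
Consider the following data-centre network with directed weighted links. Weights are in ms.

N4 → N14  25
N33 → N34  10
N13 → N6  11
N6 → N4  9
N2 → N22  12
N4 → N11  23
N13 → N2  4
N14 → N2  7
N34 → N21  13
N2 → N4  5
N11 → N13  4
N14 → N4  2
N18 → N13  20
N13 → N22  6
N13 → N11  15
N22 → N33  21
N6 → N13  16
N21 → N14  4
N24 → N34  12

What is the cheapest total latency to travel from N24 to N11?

54 ms

Candidate routes:
N24 → N34 → N21 → N14 → N4 → N11: 12+13+4+2+23 = 54
N24 → N34 → N21 → N14 → N2 → N4 → N11: 12+13+4+7+5+23 = 64
The minimum is 54 ms via N24 → N34 → N21 → N14 → N4 → N11.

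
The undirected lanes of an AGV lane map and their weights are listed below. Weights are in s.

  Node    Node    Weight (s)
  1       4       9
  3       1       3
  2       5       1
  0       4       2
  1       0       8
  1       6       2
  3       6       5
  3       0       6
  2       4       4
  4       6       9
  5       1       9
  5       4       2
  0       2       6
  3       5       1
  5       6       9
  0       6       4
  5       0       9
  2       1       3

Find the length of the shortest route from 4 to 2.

Enumerating some paths:
4 - 2: 4 = 4
4 - 5 - 2: 2+1 = 3
The minimum is 3 s via 4 - 5 - 2.

3 s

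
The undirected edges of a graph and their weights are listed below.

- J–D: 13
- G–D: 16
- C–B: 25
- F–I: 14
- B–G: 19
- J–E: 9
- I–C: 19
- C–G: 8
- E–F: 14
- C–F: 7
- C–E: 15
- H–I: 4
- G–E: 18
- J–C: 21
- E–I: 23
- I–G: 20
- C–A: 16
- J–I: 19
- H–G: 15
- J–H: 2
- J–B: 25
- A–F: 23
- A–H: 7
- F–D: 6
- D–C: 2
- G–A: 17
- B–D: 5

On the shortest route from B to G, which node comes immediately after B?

Candidate routes:
B → G: 19 = 19
B → D → C → G: 5+2+8 = 15
Cheapest is B → D → C → G at 15.
So from B the first move is to D.

D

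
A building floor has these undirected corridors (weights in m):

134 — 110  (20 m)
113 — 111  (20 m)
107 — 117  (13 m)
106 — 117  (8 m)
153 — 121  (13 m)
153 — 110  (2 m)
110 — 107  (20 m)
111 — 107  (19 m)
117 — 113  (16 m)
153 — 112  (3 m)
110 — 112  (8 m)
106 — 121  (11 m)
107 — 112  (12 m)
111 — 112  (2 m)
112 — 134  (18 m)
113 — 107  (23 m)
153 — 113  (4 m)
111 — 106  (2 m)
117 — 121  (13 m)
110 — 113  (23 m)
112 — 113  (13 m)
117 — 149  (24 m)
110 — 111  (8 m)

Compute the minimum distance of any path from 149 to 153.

39 m

Shortest distances from 149:
149: 0
117: 24  (via 149)
106: 32  (via 117)
111: 34  (via 106)
112: 36  (via 111)
107: 37  (via 117)
121: 37  (via 117)
153: 39  (via 112)
Shortest route: 149–117–106–111–112–153 = 39 m.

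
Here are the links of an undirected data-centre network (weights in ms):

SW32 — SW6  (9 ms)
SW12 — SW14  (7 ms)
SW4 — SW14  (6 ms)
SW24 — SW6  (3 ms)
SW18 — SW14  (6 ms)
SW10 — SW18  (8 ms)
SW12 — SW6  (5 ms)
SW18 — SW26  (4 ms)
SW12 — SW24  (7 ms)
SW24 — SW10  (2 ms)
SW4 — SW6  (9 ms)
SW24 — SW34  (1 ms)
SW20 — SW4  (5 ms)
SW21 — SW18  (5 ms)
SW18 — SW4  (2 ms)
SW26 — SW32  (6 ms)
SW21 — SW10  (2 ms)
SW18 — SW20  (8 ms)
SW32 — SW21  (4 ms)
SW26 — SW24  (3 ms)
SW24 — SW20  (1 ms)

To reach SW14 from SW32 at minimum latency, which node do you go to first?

Compare a few routes:
SW32 - SW26 - SW18 - SW14: 6+4+6 = 16
SW32 - SW21 - SW18 - SW14: 4+5+6 = 15
Cheapest is SW32 - SW21 - SW18 - SW14 at 15 ms.
So from SW32 the first move is to SW21.

SW21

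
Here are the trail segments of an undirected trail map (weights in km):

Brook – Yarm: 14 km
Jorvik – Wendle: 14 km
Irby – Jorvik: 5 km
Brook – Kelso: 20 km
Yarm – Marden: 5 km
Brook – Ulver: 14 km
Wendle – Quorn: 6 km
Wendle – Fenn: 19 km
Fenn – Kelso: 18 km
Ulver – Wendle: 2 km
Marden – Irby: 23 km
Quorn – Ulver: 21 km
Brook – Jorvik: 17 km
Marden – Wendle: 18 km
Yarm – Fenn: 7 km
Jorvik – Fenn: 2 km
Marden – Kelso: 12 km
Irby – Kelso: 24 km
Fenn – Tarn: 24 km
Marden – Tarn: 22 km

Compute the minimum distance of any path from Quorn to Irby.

Compare a few routes:
Quorn–Wendle–Fenn–Jorvik–Irby: 6+19+2+5 = 32
Quorn–Ulver–Wendle–Jorvik–Irby: 21+2+14+5 = 42
Quorn–Wendle–Marden–Yarm–Fenn–Jorvik–Irby: 6+18+5+7+2+5 = 43
Quorn–Wendle–Jorvik–Irby: 6+14+5 = 25
Cheapest is Quorn–Wendle–Jorvik–Irby at 25 km.

25 km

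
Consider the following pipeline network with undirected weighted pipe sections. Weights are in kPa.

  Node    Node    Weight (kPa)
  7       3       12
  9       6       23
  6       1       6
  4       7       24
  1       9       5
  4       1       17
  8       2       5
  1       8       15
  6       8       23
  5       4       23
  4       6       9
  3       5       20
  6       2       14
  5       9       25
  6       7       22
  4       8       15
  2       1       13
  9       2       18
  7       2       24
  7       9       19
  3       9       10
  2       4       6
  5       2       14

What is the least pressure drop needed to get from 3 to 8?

Candidate routes:
3 → 9 → 1 → 2 → 8: 10+5+13+5 = 33
3 → 9 → 1 → 8: 10+5+15 = 30
3 → 9 → 2 → 8: 10+18+5 = 33
Cheapest is 3 → 9 → 1 → 8 at 30 kPa.

30 kPa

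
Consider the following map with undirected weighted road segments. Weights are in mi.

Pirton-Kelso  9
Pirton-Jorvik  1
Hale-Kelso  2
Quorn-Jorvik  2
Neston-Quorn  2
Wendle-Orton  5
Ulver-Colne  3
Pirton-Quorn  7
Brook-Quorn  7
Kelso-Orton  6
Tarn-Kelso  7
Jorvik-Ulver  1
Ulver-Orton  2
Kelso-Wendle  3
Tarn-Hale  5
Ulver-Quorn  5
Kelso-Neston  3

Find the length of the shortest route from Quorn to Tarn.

Candidate routes:
Quorn–Jorvik–Ulver–Orton–Kelso–Hale–Tarn: 2+1+2+6+2+5 = 18
Quorn–Jorvik–Ulver–Orton–Kelso–Tarn: 2+1+2+6+7 = 18
Quorn–Jorvik–Pirton–Kelso–Tarn: 2+1+9+7 = 19
Quorn–Neston–Kelso–Tarn: 2+3+7 = 12
Cheapest is Quorn–Neston–Kelso–Tarn at 12 mi.

12 mi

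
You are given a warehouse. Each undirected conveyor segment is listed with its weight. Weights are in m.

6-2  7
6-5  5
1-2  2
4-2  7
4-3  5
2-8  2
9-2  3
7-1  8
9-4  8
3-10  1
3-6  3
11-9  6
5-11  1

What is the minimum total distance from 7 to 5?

Running Dijkstra from 7:
7: 0
1: 8  (via 7)
2: 10  (via 1)
8: 12  (via 2)
9: 13  (via 2)
4: 17  (via 2)
6: 17  (via 2)
11: 19  (via 9)
3: 20  (via 6)
5: 20  (via 11)
Shortest route: 7 → 1 → 2 → 9 → 11 → 5 = 20 m.

20 m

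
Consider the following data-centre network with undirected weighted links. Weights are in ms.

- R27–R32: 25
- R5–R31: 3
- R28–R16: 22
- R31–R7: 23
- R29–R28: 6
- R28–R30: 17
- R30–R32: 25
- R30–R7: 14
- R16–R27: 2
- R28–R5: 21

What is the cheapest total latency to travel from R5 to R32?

63 ms

Compare a few routes:
R5 → R31 → R7 → R30 → R32: 3+23+14+25 = 65
R5 → R28 → R30 → R32: 21+17+25 = 63
The minimum is 63 ms via R5 → R28 → R30 → R32.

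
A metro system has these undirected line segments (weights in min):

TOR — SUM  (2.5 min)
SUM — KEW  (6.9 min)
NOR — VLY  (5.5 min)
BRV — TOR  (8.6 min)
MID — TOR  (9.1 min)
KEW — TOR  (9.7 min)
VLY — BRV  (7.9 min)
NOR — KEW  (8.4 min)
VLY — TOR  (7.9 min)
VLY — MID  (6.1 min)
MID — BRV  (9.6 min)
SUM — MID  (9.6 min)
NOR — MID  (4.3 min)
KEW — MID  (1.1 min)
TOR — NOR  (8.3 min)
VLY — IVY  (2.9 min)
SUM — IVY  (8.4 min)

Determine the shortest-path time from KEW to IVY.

10.1 min

Compare a few routes:
KEW → MID → VLY → IVY: 1.1+6.1+2.9 = 10.1
KEW → MID → NOR → VLY → IVY: 1.1+4.3+5.5+2.9 = 13.8
The minimum is 10.1 min via KEW → MID → VLY → IVY.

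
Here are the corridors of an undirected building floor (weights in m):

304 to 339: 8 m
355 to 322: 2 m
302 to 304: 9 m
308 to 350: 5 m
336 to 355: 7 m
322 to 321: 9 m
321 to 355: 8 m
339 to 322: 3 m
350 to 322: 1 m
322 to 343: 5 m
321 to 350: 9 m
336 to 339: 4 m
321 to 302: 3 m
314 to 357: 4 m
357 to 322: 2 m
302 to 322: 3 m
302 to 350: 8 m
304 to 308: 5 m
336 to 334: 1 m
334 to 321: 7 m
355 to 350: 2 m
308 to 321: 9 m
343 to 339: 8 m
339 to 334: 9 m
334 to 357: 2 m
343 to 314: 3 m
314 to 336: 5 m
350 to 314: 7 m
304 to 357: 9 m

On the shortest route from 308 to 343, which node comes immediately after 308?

Enumerating some paths:
308 - 350 - 355 - 322 - 343: 5+2+2+5 = 14
308 - 350 - 322 - 357 - 314 - 343: 5+1+2+4+3 = 15
308 - 350 - 322 - 343: 5+1+5 = 11
Cheapest is 308 - 350 - 322 - 343 at 11 m.
So from 308 the first move is to 350.

350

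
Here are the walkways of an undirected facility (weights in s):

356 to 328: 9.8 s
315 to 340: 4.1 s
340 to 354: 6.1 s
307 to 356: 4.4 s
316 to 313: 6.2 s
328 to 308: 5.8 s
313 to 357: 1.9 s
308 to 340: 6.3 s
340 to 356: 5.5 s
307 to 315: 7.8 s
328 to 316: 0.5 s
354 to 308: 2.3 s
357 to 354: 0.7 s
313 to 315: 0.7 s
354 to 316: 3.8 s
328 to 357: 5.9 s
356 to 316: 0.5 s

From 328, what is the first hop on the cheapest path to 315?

316

Enumerating some paths:
328 → 316 → 354 → 357 → 313 → 315: 0.5+3.8+0.7+1.9+0.7 = 7.6
328 → 357 → 313 → 315: 5.9+1.9+0.7 = 8.5
328 → 316 → 313 → 315: 0.5+6.2+0.7 = 7.4
Cheapest is 328 → 316 → 313 → 315 at 7.4 s.
So from 328 the first move is to 316.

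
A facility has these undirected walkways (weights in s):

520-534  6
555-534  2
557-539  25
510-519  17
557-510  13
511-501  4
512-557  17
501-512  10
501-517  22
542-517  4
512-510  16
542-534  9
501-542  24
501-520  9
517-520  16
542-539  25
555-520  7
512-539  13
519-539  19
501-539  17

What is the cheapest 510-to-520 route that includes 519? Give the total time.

62 s

Best 510 to 519: 510 → 519 costing 17
Best 519 to 520: 519 → 539 → 501 → 520 costing 45
Total via 519: 17 + 45 = 62 s.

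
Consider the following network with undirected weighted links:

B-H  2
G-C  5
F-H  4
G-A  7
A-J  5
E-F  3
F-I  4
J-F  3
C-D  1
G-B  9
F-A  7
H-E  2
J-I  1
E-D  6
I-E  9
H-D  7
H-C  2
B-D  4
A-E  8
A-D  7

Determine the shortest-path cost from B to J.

9

Settle nodes by increasing distance from B:
B: 0
H: 2  (via B)
C: 4  (via H)
D: 4  (via B)
E: 4  (via H)
F: 6  (via H)
G: 9  (via B)
J: 9  (via F)
Shortest route: B → H → F → J = 9.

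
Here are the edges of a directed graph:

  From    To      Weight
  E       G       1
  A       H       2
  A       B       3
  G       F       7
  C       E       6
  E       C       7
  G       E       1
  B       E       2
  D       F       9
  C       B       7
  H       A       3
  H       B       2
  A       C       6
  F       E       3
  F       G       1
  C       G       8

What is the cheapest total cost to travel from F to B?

16

Running Dijkstra from F:
F: 0
G: 1  (via F)
E: 2  (via G)
C: 9  (via E)
B: 16  (via C)
Shortest route: F–G–E–C–B = 16.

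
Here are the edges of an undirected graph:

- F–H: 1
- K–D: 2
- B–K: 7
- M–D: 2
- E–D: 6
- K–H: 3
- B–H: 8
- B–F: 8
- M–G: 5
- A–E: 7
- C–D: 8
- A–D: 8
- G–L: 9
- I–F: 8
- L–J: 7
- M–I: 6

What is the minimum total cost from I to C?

16

Candidate routes:
I → M → D → C: 6+2+8 = 16
I → F → H → K → D → C: 8+1+3+2+8 = 22
The minimum is 16 via I → M → D → C.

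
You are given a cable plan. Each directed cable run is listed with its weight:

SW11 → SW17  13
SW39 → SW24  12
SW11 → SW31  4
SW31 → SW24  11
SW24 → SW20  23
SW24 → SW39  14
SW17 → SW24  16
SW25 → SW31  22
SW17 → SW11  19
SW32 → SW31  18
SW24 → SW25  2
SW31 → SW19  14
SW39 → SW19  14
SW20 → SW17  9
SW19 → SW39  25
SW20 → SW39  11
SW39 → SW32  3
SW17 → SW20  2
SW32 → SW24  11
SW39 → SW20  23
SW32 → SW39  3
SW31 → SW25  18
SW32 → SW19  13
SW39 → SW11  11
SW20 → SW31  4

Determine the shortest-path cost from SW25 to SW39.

47

Enumerating some paths:
SW25 → SW31 → SW19 → SW39: 22+14+25 = 61
SW25 → SW31 → SW24 → SW39: 22+11+14 = 47
Cheapest is SW25 → SW31 → SW24 → SW39 at 47.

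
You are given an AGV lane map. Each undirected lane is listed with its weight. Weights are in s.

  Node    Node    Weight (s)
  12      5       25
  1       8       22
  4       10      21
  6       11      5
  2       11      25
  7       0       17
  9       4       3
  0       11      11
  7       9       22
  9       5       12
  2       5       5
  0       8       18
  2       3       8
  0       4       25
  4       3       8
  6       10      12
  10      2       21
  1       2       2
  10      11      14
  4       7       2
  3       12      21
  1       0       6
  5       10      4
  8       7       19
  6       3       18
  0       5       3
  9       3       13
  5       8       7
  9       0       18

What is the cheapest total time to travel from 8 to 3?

20 s

Settle nodes by increasing distance from 8:
8: 0
5: 7  (via 8)
0: 10  (via 5)
10: 11  (via 5)
2: 12  (via 5)
1: 14  (via 2)
7: 19  (via 8)
9: 19  (via 5)
3: 20  (via 2)
Shortest route: 8–5–2–3 = 20 s.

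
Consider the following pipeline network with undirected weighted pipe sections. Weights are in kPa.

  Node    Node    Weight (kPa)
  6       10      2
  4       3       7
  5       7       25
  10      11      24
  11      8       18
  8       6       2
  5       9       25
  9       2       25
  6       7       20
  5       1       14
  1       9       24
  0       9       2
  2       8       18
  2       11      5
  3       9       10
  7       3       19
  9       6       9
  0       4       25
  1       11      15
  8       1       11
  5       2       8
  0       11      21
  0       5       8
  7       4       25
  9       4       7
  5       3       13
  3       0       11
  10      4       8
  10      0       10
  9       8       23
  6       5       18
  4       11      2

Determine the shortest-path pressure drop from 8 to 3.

Shortest distances from 8:
8: 0
6: 2  (via 8)
10: 4  (via 6)
1: 11  (via 8)
9: 11  (via 6)
4: 12  (via 10)
0: 13  (via 9)
11: 14  (via 4)
2: 18  (via 8)
3: 19  (via 4)
Shortest route: 8–6–10–4–3 = 19 kPa.

19 kPa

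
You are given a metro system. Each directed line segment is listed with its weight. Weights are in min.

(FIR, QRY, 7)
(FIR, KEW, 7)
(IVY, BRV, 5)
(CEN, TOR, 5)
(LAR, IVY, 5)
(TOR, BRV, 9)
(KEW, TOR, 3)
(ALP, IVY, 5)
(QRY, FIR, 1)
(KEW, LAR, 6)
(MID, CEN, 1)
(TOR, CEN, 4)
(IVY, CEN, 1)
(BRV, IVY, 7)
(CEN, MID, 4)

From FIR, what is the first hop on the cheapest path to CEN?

Compare a few routes:
FIR–KEW–TOR–CEN: 7+3+4 = 14
FIR–KEW–TOR–BRV–IVY–CEN: 7+3+9+7+1 = 27
FIR–KEW–LAR–IVY–CEN: 7+6+5+1 = 19
The minimum is 14 min via FIR–KEW–TOR–CEN.
So from FIR the first move is to KEW.

KEW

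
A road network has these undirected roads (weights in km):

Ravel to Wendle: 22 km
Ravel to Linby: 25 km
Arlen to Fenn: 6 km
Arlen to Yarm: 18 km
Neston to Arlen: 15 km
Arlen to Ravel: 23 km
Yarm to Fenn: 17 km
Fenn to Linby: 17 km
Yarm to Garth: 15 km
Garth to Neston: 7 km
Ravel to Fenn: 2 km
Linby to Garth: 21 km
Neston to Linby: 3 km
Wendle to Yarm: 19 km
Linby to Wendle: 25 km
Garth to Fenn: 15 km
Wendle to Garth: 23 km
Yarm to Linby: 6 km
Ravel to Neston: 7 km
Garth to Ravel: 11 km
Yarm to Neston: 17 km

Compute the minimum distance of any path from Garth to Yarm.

15 km

Running Dijkstra from Garth:
Garth: 0
Neston: 7  (via Garth)
Linby: 10  (via Neston)
Ravel: 11  (via Garth)
Fenn: 13  (via Ravel)
Yarm: 15  (via Garth)
Shortest route: Garth–Yarm = 15 km.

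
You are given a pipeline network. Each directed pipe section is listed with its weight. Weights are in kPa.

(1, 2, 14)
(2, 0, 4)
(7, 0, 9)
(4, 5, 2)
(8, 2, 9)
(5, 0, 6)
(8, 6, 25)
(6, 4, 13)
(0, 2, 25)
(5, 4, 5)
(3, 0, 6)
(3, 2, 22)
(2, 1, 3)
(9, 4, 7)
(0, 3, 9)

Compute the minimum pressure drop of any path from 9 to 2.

40 kPa

Candidate routes:
9–4–5–0–2: 7+2+6+25 = 40
9–4–5–0–3–2: 7+2+6+9+22 = 46
Cheapest is 9–4–5–0–2 at 40 kPa.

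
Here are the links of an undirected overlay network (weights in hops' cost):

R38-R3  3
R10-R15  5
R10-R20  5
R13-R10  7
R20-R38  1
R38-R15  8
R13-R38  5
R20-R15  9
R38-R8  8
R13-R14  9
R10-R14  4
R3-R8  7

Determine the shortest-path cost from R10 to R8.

14 hops' cost

Enumerating some paths:
R10 → R20 → R38 → R3 → R8: 5+1+3+7 = 16
R10 → R20 → R38 → R8: 5+1+8 = 14
Cheapest is R10 → R20 → R38 → R8 at 14 hops' cost.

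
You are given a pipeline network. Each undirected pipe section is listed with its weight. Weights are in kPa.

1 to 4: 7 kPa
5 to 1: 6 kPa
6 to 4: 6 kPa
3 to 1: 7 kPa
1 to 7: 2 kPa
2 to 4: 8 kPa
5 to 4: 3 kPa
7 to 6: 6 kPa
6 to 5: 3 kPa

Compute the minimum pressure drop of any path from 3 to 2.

22 kPa

Settle nodes by increasing distance from 3:
3: 0
1: 7  (via 3)
7: 9  (via 1)
5: 13  (via 1)
4: 14  (via 1)
6: 15  (via 7)
2: 22  (via 4)
Shortest route: 3–1–4–2 = 22 kPa.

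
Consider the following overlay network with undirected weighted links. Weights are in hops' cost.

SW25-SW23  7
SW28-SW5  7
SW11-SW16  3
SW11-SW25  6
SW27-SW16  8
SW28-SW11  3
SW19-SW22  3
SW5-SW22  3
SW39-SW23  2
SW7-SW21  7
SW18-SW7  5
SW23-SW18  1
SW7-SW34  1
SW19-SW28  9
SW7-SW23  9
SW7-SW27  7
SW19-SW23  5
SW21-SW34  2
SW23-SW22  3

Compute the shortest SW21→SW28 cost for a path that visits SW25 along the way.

25 hops' cost

Best SW21 to SW25: SW21–SW34–SW7–SW18–SW23–SW25 costing 16
Best SW25 to SW28: SW25–SW11–SW28 costing 9
Total via SW25: 16 + 9 = 25 hops' cost.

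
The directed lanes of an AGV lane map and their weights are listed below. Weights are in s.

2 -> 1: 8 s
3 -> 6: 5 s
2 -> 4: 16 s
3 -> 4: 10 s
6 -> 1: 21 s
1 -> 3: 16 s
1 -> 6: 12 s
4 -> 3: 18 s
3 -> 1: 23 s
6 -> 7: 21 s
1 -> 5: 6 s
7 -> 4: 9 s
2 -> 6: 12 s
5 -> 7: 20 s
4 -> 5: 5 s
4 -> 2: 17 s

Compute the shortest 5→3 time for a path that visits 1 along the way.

Best 5 to 1: 5–7–4–2–1 costing 54
Shortest 1→3: 1–3 = 16
Total via 1: 54 + 16 = 70 s.

70 s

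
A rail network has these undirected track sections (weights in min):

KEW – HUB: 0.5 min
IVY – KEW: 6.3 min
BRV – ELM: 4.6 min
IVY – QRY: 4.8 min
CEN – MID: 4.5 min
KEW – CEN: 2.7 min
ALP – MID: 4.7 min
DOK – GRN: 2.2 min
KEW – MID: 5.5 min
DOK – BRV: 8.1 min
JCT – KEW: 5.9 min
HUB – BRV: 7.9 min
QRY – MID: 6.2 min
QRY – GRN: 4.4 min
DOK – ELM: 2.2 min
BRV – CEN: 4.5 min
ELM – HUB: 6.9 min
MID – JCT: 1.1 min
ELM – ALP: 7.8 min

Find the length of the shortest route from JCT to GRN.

11.7 min

Candidate routes:
JCT - MID - ALP - ELM - DOK - GRN: 1.1+4.7+7.8+2.2+2.2 = 18
JCT - MID - KEW - HUB - ELM - DOK - GRN: 1.1+5.5+0.5+6.9+2.2+2.2 = 18.4
JCT - KEW - HUB - ELM - DOK - GRN: 5.9+0.5+6.9+2.2+2.2 = 17.7
JCT - MID - QRY - GRN: 1.1+6.2+4.4 = 11.7
The minimum is 11.7 min via JCT - MID - QRY - GRN.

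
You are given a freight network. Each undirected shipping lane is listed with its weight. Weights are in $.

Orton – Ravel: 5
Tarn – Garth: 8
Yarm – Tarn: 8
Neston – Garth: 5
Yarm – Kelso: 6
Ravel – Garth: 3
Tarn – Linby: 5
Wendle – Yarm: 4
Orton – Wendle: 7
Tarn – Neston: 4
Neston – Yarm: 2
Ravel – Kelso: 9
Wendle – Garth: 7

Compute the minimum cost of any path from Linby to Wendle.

$15

Running Dijkstra from Linby:
Linby: 0
Tarn: 5  (via Linby)
Neston: 9  (via Tarn)
Yarm: 11  (via Neston)
Garth: 13  (via Tarn)
Wendle: 15  (via Yarm)
Shortest route: Linby–Tarn–Neston–Yarm–Wendle = $15.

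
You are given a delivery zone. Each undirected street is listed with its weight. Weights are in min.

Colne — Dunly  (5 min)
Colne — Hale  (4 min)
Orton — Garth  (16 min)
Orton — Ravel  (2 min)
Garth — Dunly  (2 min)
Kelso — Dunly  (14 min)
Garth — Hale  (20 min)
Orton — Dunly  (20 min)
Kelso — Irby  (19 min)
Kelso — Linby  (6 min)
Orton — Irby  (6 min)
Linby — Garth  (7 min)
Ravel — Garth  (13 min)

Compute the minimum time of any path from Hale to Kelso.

23 min

Enumerating some paths:
Hale–Colne–Dunly–Kelso: 4+5+14 = 23
Hale–Colne–Dunly–Garth–Linby–Kelso: 4+5+2+7+6 = 24
The minimum is 23 min via Hale–Colne–Dunly–Kelso.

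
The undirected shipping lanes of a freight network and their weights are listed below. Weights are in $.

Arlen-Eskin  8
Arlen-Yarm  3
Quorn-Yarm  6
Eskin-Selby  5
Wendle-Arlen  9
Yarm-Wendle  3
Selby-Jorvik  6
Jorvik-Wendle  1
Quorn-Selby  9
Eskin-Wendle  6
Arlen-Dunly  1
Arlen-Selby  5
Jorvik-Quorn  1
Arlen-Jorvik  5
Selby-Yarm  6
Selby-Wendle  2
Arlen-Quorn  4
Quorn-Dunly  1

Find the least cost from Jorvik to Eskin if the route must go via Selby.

Best Jorvik to Selby: Jorvik–Wendle–Selby costing 3
Shortest Selby→Eskin: Selby–Eskin = 5
Total via Selby: 3 + 5 = $8.

$8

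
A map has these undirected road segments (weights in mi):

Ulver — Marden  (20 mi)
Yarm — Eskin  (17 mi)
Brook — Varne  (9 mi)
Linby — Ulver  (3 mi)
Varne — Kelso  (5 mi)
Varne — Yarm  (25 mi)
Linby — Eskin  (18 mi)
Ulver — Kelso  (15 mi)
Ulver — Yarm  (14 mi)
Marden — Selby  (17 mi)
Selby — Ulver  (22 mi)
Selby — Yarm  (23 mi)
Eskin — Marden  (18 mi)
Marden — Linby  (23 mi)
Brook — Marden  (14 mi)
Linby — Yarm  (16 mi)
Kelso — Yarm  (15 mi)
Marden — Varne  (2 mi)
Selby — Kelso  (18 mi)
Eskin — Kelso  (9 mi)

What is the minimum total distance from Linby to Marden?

23 mi

Running Dijkstra from Linby:
Linby: 0
Ulver: 3  (via Linby)
Yarm: 16  (via Linby)
Kelso: 18  (via Ulver)
Eskin: 18  (via Linby)
Marden: 23  (via Linby)
Shortest route: Linby–Marden = 23 mi.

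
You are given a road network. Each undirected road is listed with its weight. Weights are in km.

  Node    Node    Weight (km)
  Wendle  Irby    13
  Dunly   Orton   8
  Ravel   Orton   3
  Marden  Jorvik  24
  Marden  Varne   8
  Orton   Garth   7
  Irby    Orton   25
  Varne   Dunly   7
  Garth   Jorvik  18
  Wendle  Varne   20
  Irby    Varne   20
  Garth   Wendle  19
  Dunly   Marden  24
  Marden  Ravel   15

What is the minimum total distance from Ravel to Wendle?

29 km

Enumerating some paths:
Ravel–Marden–Varne–Wendle: 15+8+20 = 43
Ravel–Orton–Dunly–Varne–Wendle: 3+8+7+20 = 38
Ravel–Orton–Garth–Wendle: 3+7+19 = 29
Ravel–Orton–Irby–Wendle: 3+25+13 = 41
Cheapest is Ravel–Orton–Garth–Wendle at 29 km.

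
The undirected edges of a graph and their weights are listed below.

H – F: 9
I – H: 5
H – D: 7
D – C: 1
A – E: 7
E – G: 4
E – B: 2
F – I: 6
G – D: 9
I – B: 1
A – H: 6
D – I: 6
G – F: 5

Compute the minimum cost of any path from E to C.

10

Compare a few routes:
E - B - I - D - C: 2+1+6+1 = 10
E - G - D - C: 4+9+1 = 14
E - B - I - H - D - C: 2+1+5+7+1 = 16
E - A - H - D - C: 7+6+7+1 = 21
Cheapest is E - B - I - D - C at 10.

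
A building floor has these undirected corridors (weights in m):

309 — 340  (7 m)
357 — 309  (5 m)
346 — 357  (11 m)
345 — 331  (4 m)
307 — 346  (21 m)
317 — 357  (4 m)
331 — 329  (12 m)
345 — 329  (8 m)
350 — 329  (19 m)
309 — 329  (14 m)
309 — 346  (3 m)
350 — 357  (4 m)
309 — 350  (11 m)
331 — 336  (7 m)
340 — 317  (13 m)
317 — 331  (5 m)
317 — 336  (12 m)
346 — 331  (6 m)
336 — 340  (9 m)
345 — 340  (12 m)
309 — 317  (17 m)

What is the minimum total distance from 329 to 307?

38 m

Compare a few routes:
329 → 345 → 331 → 346 → 307: 8+4+6+21 = 39
329 → 309 → 346 → 307: 14+3+21 = 38
Cheapest is 329 → 309 → 346 → 307 at 38 m.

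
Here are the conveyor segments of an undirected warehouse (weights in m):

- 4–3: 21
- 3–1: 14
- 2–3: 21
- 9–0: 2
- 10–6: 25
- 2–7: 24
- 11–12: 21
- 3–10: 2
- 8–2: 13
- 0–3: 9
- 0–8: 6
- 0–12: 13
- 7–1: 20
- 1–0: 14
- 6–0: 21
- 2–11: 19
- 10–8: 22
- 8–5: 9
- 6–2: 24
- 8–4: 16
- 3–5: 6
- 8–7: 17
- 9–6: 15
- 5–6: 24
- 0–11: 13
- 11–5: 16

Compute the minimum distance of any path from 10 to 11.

Compare a few routes:
10–3–5–8–0–11: 2+6+9+6+13 = 36
10–3–2–11: 2+21+19 = 42
10–3–5–11: 2+6+16 = 24
10–8–0–11: 22+6+13 = 41
Cheapest is 10–3–5–11 at 24 m.

24 m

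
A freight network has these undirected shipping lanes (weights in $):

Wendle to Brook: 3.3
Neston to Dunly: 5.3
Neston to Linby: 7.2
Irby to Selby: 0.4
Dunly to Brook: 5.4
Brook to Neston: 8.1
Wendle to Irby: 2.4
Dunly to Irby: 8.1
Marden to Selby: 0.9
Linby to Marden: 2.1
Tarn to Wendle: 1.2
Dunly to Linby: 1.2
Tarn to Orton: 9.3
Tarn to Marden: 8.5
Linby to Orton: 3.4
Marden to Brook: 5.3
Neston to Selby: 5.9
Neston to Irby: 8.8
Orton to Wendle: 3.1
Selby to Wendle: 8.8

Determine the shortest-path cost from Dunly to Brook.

Shortest distances from Dunly:
Dunly: 0
Linby: 1.2  (via Dunly)
Marden: 3.3  (via Linby)
Selby: 4.2  (via Marden)
Orton: 4.6  (via Linby)
Irby: 4.6  (via Selby)
Neston: 5.3  (via Dunly)
Brook: 5.4  (via Dunly)
Shortest route: Dunly → Brook = $5.4.

$5.4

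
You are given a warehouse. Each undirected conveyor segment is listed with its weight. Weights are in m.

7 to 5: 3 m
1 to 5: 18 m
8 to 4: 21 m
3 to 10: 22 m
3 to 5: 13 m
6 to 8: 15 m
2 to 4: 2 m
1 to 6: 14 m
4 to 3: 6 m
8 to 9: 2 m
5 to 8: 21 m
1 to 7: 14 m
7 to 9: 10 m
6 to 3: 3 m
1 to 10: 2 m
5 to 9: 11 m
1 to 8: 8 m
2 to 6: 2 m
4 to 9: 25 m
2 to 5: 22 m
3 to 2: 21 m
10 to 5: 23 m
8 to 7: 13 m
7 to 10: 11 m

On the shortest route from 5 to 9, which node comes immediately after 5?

9

Enumerating some paths:
5–9: 11 = 11
5–7–9: 3+10 = 13
Cheapest is 5–9 at 11 m.
So from 5 the first move is to 9.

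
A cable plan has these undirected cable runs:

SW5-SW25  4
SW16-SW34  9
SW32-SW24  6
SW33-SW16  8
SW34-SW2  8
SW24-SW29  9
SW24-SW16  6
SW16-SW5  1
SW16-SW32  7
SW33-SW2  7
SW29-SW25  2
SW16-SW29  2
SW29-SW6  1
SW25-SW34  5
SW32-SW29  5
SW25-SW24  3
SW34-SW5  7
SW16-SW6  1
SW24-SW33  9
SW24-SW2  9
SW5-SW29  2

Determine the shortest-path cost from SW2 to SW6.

Shortest distances from SW2:
SW2: 0
SW33: 7  (via SW2)
SW34: 8  (via SW2)
SW24: 9  (via SW2)
SW25: 12  (via SW24)
SW29: 14  (via SW25)
SW16: 15  (via SW33)
SW5: 15  (via SW34)
SW6: 15  (via SW29)
Shortest route: SW2–SW24–SW25–SW29–SW6 = 15.

15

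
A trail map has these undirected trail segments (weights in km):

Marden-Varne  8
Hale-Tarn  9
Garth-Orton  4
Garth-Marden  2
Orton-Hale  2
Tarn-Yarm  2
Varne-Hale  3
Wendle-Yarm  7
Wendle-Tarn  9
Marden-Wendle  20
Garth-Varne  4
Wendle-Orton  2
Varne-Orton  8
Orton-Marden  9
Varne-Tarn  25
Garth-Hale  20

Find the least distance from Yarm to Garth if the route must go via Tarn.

Best Yarm to Tarn: Yarm–Tarn costing 2
Shortest Tarn→Garth: Tarn–Wendle–Orton–Garth = 15
Total via Tarn: 2 + 15 = 17 km.

17 km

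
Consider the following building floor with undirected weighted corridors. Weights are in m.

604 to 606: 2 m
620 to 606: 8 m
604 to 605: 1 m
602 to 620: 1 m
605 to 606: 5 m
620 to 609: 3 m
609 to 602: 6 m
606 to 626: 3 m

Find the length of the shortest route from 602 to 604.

Enumerating some paths:
602 → 609 → 620 → 606 → 604: 6+3+8+2 = 19
602 → 620 → 606 → 605 → 604: 1+8+5+1 = 15
602 → 620 → 606 → 604: 1+8+2 = 11
Cheapest is 602 → 620 → 606 → 604 at 11 m.

11 m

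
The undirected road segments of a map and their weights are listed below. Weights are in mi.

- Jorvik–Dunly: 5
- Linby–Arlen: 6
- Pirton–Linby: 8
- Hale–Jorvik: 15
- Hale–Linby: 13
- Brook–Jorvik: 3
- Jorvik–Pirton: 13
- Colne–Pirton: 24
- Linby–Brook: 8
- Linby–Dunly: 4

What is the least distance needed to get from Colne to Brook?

40 mi

Compare a few routes:
Colne → Pirton → Jorvik → Dunly → Linby → Brook: 24+13+5+4+8 = 54
Colne → Pirton → Linby → Dunly → Jorvik → Brook: 24+8+4+5+3 = 44
Colne → Pirton → Linby → Brook: 24+8+8 = 40
Cheapest is Colne → Pirton → Linby → Brook at 40 mi.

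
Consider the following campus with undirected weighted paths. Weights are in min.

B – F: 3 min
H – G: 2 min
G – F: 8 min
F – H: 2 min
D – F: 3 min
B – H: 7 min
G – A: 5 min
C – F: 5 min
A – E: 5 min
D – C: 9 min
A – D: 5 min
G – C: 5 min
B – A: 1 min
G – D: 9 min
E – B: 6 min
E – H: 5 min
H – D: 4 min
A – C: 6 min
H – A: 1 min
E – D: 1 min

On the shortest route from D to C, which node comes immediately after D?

F

Compare a few routes:
D - F - C: 3+5 = 8
D - A - C: 5+6 = 11
D - H - A - C: 4+1+6 = 11
D - C: 9 = 9
The minimum is 8 min via D - F - C.
So from D the first move is to F.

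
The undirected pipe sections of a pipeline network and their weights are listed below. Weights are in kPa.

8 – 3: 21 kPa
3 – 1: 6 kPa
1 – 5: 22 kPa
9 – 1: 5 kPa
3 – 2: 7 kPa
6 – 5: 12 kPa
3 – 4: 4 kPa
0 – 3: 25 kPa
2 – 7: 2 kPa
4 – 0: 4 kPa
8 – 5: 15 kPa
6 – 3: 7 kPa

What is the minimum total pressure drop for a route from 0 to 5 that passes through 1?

36 kPa

Best 0 to 1: 0 → 4 → 3 → 1 costing 14
Best 1 to 5: 1 → 5 costing 22
Total via 1: 14 + 22 = 36 kPa.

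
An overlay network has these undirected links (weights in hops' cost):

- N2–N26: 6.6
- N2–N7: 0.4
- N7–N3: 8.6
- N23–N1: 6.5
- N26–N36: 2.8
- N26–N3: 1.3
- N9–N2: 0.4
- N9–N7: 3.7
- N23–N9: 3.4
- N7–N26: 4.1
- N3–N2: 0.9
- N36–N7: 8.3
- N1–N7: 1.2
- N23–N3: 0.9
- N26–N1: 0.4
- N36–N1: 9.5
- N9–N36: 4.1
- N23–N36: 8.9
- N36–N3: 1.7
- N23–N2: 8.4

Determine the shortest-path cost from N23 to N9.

Compare a few routes:
N23 - N3 - N2 - N9: 0.9+0.9+0.4 = 2.2
N23 - N9: 3.4 = 3.4
Cheapest is N23 - N3 - N2 - N9 at 2.2 hops' cost.

2.2 hops' cost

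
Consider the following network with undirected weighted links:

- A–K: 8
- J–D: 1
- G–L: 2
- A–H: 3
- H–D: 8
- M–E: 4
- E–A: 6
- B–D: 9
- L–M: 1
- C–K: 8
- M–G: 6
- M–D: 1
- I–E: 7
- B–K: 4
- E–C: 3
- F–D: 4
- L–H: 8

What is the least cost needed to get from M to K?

Candidate routes:
M–E–A–K: 4+6+8 = 18
M–D–B–K: 1+9+4 = 14
M–E–C–K: 4+3+8 = 15
Cheapest is M–D–B–K at 14.

14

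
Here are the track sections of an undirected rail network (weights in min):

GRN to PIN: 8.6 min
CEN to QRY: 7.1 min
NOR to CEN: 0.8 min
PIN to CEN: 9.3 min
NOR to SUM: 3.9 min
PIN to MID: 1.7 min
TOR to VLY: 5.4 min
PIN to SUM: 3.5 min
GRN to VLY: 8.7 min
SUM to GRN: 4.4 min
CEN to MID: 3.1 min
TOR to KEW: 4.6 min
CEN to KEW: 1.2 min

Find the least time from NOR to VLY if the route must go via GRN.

Shortest NOR→GRN: NOR–SUM–GRN = 8.3
Best GRN to VLY: GRN–VLY costing 8.7
Total via GRN: 8.3 + 8.7 = 17 min.

17 min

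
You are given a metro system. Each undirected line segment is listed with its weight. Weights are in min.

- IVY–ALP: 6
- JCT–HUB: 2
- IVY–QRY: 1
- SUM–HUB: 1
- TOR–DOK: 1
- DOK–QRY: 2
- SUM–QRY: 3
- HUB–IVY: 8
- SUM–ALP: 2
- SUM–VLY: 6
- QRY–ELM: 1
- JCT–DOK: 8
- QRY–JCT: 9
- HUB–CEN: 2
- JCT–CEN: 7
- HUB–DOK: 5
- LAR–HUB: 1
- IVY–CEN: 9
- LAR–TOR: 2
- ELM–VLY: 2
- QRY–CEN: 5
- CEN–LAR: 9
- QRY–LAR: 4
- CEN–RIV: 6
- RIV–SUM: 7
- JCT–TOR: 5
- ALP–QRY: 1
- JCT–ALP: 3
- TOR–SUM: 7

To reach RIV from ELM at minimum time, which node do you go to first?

QRY

Candidate routes:
ELM–QRY–CEN–RIV: 1+5+6 = 12
ELM–QRY–ALP–SUM–HUB–CEN–RIV: 1+1+2+1+2+6 = 13
ELM–QRY–SUM–RIV: 1+3+7 = 11
ELM–QRY–SUM–HUB–CEN–RIV: 1+3+1+2+6 = 13
The minimum is 11 min via ELM–QRY–SUM–RIV.
So from ELM the first move is to QRY.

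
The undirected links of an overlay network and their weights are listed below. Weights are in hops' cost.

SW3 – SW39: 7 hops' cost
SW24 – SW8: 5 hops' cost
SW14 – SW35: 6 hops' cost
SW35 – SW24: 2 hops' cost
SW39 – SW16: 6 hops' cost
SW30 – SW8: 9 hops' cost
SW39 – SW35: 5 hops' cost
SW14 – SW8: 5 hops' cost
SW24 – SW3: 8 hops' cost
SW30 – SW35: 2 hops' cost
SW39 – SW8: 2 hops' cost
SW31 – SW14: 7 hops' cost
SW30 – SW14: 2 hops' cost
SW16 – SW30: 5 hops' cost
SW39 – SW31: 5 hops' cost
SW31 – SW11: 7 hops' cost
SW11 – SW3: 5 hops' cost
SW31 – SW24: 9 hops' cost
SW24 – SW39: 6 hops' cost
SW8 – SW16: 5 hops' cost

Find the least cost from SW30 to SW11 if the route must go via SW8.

21 hops' cost

Best SW30 to SW8: SW30 → SW14 → SW8 costing 7
Shortest SW8→SW11: SW8 → SW39 → SW31 → SW11 = 14
Total via SW8: 7 + 14 = 21 hops' cost.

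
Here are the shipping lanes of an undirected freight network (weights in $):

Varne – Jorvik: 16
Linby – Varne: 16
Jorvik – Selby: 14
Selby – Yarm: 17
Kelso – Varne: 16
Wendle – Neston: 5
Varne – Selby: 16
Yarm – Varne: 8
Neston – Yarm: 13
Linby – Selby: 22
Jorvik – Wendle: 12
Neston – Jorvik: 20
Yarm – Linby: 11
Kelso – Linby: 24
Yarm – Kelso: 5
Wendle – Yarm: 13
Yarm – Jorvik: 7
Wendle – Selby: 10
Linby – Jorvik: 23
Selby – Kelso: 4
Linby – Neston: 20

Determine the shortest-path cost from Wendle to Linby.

$24

Compare a few routes:
Wendle → Jorvik → Yarm → Linby: 12+7+11 = 30
Wendle → Neston → Linby: 5+20 = 25
Wendle → Yarm → Linby: 13+11 = 24
Wendle → Neston → Yarm → Linby: 5+13+11 = 29
The minimum is $24 via Wendle → Yarm → Linby.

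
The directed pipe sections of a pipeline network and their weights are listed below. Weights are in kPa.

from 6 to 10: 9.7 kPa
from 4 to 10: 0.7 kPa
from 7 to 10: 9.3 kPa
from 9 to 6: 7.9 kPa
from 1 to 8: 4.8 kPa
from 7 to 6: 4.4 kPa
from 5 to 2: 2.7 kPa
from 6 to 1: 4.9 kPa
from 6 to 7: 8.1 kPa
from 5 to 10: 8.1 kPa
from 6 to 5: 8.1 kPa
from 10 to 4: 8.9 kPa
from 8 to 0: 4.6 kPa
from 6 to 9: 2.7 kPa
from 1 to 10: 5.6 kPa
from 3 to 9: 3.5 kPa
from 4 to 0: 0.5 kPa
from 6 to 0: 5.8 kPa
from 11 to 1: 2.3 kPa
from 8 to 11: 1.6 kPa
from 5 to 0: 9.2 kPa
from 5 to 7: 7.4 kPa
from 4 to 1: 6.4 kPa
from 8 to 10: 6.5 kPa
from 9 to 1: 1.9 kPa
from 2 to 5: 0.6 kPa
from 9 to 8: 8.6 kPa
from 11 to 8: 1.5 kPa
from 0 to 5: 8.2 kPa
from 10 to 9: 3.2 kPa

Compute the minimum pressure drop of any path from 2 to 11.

20.2 kPa

Settle nodes by increasing distance from 2:
2: 0
5: 0.6  (via 2)
7: 8  (via 5)
10: 8.7  (via 5)
0: 9.8  (via 5)
9: 11.9  (via 10)
6: 12.4  (via 7)
1: 13.8  (via 9)
4: 17.6  (via 10)
8: 18.6  (via 1)
11: 20.2  (via 8)
Shortest route: 2 → 5 → 10 → 9 → 1 → 8 → 11 = 20.2 kPa.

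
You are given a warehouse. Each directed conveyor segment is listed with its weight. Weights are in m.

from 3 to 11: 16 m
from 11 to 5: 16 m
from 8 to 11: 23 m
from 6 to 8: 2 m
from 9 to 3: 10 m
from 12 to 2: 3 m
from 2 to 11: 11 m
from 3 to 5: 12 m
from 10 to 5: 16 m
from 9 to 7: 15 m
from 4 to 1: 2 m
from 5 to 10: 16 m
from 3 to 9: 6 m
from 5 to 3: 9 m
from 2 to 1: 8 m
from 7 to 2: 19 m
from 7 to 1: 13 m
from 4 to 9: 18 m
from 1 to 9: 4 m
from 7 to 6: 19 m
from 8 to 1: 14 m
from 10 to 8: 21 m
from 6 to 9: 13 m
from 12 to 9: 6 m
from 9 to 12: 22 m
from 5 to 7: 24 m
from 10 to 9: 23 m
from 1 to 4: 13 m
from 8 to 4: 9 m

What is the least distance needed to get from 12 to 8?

42 m

Enumerating some paths:
12–9–3–5–10–8: 6+10+12+16+21 = 65
12–2–1–9–7–6–8: 3+8+4+15+19+2 = 51
12–9–7–6–8: 6+15+19+2 = 42
Cheapest is 12–9–7–6–8 at 42 m.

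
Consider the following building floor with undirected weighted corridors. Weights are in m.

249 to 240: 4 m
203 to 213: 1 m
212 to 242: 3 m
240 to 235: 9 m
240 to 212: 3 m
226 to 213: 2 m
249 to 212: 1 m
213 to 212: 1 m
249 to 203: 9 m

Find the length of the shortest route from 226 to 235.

15 m

Compare a few routes:
226 - 213 - 212 - 249 - 240 - 235: 2+1+1+4+9 = 17
226 - 213 - 212 - 240 - 235: 2+1+3+9 = 15
The minimum is 15 m via 226 - 213 - 212 - 240 - 235.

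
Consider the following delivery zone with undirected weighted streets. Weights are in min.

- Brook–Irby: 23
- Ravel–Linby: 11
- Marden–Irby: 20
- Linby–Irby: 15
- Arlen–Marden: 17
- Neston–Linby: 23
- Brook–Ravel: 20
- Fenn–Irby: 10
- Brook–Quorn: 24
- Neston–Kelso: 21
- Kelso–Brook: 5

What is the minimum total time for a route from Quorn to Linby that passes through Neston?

73 min

Shortest Quorn→Neston: Quorn–Brook–Kelso–Neston = 50
Shortest Neston→Linby: Neston–Linby = 23
Total via Neston: 50 + 23 = 73 min.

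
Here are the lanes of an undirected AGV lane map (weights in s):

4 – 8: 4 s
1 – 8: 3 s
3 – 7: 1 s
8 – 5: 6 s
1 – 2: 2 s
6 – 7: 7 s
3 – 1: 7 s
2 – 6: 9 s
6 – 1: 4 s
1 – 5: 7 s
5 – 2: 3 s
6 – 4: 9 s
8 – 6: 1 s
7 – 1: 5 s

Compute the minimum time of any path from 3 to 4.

13 s

Enumerating some paths:
3 → 7 → 1 → 8 → 4: 1+5+3+4 = 13
3 → 1 → 8 → 4: 7+3+4 = 14
Cheapest is 3 → 7 → 1 → 8 → 4 at 13 s.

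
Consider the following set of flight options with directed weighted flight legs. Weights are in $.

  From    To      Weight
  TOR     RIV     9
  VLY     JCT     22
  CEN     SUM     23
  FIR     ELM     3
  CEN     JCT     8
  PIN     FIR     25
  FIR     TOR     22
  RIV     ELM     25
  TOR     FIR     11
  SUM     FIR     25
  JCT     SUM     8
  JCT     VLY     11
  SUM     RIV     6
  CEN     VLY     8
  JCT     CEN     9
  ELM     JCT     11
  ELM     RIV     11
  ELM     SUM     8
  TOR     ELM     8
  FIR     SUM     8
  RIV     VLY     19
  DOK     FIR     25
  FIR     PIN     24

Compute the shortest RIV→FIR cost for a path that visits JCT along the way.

Best RIV to JCT: RIV–ELM–JCT costing 36
Shortest JCT→FIR: JCT–SUM–FIR = 33
Total via JCT: 36 + 33 = $69.

$69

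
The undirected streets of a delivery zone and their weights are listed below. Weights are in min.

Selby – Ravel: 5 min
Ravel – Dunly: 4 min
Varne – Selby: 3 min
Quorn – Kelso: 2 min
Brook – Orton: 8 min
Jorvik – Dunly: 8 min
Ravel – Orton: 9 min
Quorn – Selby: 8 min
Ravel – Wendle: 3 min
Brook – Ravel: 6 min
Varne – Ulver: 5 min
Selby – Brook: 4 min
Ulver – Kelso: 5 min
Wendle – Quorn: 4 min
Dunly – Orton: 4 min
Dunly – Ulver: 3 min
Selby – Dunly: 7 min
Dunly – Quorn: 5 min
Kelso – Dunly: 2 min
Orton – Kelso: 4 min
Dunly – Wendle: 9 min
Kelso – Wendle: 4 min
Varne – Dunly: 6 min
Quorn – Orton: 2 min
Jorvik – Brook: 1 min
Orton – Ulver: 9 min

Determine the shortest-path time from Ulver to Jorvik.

11 min

Enumerating some paths:
Ulver → Dunly → Ravel → Brook → Jorvik: 3+4+6+1 = 14
Ulver → Dunly → Jorvik: 3+8 = 11
Ulver → Varne → Selby → Brook → Jorvik: 5+3+4+1 = 13
The minimum is 11 min via Ulver → Dunly → Jorvik.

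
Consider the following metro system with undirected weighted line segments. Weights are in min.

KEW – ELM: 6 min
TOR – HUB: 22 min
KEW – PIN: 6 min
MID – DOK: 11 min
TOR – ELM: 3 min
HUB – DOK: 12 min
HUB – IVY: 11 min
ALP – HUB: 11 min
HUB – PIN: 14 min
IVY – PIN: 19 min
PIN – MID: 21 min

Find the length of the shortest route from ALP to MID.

Enumerating some paths:
ALP → HUB → DOK → MID: 11+12+11 = 34
ALP → HUB → PIN → MID: 11+14+21 = 46
The minimum is 34 min via ALP → HUB → DOK → MID.

34 min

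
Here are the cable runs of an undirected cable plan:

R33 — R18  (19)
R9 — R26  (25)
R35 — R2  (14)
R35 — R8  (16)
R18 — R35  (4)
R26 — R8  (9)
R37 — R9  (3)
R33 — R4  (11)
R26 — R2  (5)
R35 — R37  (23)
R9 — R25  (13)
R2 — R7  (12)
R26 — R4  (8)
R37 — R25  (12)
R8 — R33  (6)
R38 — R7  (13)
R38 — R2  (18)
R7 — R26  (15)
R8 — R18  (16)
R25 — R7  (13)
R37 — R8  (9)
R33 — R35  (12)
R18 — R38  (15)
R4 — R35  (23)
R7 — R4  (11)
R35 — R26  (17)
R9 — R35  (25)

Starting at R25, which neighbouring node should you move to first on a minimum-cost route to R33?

R37

Candidate routes:
R25 → R37 → R8 → R33: 12+9+6 = 27
R25 → R9 → R37 → R8 → R33: 13+3+9+6 = 31
R25 → R7 → R4 → R33: 13+11+11 = 35
R25 → R7 → R26 → R8 → R33: 13+15+9+6 = 43
Cheapest is R25 → R37 → R8 → R33 at 27.
So from R25 the first move is to R37.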